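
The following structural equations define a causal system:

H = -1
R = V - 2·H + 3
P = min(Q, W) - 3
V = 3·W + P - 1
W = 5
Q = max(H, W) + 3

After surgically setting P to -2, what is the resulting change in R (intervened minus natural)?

-4

Under do(P=-2), the mechanism P = min(Q, W) - 3 is discarded; P is fixed at -2.
V = 3·W + P - 1  [with W=5, P=-2]  = 12
R = V - 2·H + 3  [with V=12, H=-1]  = 17
Without intervention: Q = max(H, W) + 3  [with H=-1, W=5]  = 8; P = min(Q, W) - 3  [with Q=8, W=5]  = 2; V = 3·W + P - 1  [with W=5, P=2]  = 16; R = V - 2·H + 3  [with V=16, H=-1]  = 21.
Change = 17 − 21 = -4.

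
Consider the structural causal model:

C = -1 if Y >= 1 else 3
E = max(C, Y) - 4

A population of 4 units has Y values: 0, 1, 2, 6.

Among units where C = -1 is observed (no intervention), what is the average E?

Conditioning on C=-1 selects the 3 unit(s) with Y ∈ {1, 2, 6}. Their E values: -3, -2, 2. Mean = -1.

-1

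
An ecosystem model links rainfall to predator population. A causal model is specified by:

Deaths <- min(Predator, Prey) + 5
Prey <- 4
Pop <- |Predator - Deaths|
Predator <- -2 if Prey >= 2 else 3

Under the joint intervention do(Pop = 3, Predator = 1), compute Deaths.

6

Setting Pop = 3, Predator = 1 by intervention discards those variables' equations.
Deaths = min(Predator, Prey) + 5  [with Predator=1, Prey=4]  = 6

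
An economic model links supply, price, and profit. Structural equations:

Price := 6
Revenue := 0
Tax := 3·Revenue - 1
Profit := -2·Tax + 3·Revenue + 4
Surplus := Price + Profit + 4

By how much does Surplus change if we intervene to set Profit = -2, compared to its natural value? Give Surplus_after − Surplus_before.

-8

Intervening sets Profit = -2 and removes its equation (Profit := -2·Tax + 3·Revenue + 4).
Surplus = Price + Profit + 4  [with Price=6, Profit=-2]  = 8
Without intervention: Tax = 3·Revenue - 1  [with Revenue=0]  = -1; Profit = -2·Tax + 3·Revenue + 4  [with Tax=-1, Revenue=0]  = 6; Surplus = Price + Profit + 4  [with Price=6, Profit=6]  = 16.
Change = 8 − 16 = -8.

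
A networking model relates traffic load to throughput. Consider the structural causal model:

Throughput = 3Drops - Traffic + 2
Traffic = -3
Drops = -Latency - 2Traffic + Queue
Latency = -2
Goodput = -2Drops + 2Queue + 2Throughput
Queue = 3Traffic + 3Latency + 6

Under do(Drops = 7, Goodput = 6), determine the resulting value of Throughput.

26

Setting Drops = 7, Goodput = 6 by intervention discards those variables' equations.
Throughput = 3Drops - Traffic + 2  [with Drops=7, Traffic=-3]  = 26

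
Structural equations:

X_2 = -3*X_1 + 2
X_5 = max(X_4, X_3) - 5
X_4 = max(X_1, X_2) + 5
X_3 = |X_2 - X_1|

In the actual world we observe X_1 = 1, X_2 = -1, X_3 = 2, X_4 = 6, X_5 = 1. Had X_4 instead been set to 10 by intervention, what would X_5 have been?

5

Intervening sets X_4 = 10 and removes its equation (X_4 = max(X_1, X_2) + 5).
X_2 = -3*X_1 + 2  [with X_1=1]  = -1
X_3 = |X_2 - X_1|  [with X_2=-1, X_1=1]  = 2
X_5 = max(X_4, X_3) - 5  [with X_4=10, X_3=2]  = 5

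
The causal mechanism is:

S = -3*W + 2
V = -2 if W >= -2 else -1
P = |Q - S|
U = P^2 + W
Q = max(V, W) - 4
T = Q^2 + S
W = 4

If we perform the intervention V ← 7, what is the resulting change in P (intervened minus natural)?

3

do(V=7) replaces the equation V = -2 if W >= -2 else -1 with the constant V = 7.
S = -3*W + 2  [with W=4]  = -10
Q = max(V, W) - 4  [with V=7, W=4]  = 3
P = |Q - S|  [with Q=3, S=-10]  = 13
Without intervention: S = -3*W + 2  [with W=4]  = -10; V = -2 if W >= -2 else -1  [with W=4]  = -2; Q = max(V, W) - 4  [with V=-2, W=4]  = 0; P = |Q - S|  [with Q=0, S=-10]  = 10.
Change = 13 − 10 = 3.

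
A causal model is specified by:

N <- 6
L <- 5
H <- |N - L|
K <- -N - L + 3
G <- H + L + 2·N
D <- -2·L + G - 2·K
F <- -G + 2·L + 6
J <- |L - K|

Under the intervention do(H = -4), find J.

13

The intervention breaks the incoming arrows to H: H <- |N - L| no longer applies, and H = -4.
Since J is not a descendant of the intervened variable, it is unaffected.
K = -N - L + 3  [with N=6, L=5]  = -8
J = |L - K|  [with L=5, K=-8]  = 13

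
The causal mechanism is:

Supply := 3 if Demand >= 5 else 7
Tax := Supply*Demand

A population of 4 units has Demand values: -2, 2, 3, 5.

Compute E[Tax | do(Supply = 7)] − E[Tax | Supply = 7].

7

Under do(Supply=7), Supply's equation is replaced by Supply=7 for every unit. Per-unit Tax: -14, 14, 21, 35. Mean = 14.
Conditioning on Supply=7 selects the 3 unit(s) with Demand ∈ {-2, 2, 3}. Their Tax values: -14, 14, 21. Mean = 7.
Difference = 14 − 7 = 7.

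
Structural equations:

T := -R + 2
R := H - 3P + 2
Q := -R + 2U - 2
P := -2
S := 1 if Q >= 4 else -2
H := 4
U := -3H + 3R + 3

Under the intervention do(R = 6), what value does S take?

1

The intervention breaks the incoming arrows to R: R := H - 3P + 2 no longer applies, and R = 6.
U = -3H + 3R + 3  [with H=4, R=6]  = 9
Q = -R + 2U - 2  [with R=6, U=9]  = 10
S = 1 if Q >= 4 else -2  [with Q=10]  = 1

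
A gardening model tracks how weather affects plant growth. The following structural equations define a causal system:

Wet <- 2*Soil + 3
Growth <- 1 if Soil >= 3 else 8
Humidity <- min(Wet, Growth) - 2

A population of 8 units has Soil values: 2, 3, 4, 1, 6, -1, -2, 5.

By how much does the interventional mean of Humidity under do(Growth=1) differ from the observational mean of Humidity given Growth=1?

-0.25

Under do(Growth=1), Growth's equation is replaced by Growth=1 for every unit. Per-unit Humidity: -1, -1, -1, -1, -1, -1, -3, -1. Mean = -1.25.
Conditioning on Growth=1 selects the 4 unit(s) with Soil ∈ {3, 4, 6, 5}. Their Humidity values: -1, -1, -1, -1. Mean = -1.
Difference = -1.25 − (-1) = -0.25.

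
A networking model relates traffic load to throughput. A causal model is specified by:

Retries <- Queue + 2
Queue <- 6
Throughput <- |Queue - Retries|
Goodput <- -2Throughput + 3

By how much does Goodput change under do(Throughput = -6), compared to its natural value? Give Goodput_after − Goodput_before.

16

The intervention breaks the incoming arrows to Throughput: Throughput <- |Queue - Retries| no longer applies, and Throughput = -6.
Goodput = -2Throughput + 3  [with Throughput=-6]  = 15
Without intervention: Retries = Queue + 2  [with Queue=6]  = 8; Throughput = |Queue - Retries|  [with Queue=6, Retries=8]  = 2; Goodput = -2Throughput + 3  [with Throughput=2]  = -1.
Change = 15 − (-1) = 16.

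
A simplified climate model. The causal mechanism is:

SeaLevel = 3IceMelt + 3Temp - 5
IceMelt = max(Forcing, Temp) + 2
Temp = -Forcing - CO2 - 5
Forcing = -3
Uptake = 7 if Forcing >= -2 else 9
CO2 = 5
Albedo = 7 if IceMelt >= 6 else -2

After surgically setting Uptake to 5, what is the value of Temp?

-7

Intervening sets Uptake = 5 and removes its equation (Uptake = 7 if Forcing >= -2 else 9).
Temp is not downstream of the intervention, so its value is determined by the original equations.
Temp = -Forcing - CO2 - 5  [with Forcing=-3, CO2=5]  = -7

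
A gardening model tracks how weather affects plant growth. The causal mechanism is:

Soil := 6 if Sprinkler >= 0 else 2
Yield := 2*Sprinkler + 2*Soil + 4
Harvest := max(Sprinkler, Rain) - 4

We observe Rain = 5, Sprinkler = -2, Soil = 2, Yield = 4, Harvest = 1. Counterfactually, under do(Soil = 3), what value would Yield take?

The intervention breaks the incoming arrows to Soil: Soil := 6 if Sprinkler >= 0 else 2 no longer applies, and Soil = 3.
Yield = 2*Sprinkler + 2*Soil + 4  [with Sprinkler=-2, Soil=3]  = 6

6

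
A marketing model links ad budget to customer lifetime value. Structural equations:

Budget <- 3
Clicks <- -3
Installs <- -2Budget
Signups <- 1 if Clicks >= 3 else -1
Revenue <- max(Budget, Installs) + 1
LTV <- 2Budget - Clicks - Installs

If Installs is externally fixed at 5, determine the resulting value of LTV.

4

The intervention breaks the incoming arrows to Installs: Installs <- -2Budget no longer applies, and Installs = 5.
LTV = 2Budget - Clicks - Installs  [with Budget=3, Clicks=-3, Installs=5]  = 4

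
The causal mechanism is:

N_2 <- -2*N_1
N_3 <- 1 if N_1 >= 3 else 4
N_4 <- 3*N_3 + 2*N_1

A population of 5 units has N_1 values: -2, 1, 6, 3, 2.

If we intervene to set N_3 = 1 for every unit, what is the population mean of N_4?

do(N_3=1) breaks N_3's dependence on N_1. With N_3=1 fixed, N_4 across the units is -1, 5, 15, 9, 7, mean 7.

7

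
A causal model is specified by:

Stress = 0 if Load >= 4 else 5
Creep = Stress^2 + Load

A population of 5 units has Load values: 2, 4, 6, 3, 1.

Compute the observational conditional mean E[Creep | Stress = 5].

Observing Stress=5 restricts to units where Stress's equation naturally yields 5: Load ∈ {2, 3, 1}. In that subpopulation Creep = 27, 28, 26, mean 27.

27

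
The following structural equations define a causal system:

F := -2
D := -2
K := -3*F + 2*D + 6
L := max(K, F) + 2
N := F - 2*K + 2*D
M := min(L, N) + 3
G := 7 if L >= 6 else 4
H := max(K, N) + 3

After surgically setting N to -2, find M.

1

The intervention breaks the incoming arrows to N: N := F - 2*K + 2*D no longer applies, and N = -2.
K = -3*F + 2*D + 6  [with F=-2, D=-2]  = 8
L = max(K, F) + 2  [with K=8, F=-2]  = 10
M = min(L, N) + 3  [with L=10, N=-2]  = 1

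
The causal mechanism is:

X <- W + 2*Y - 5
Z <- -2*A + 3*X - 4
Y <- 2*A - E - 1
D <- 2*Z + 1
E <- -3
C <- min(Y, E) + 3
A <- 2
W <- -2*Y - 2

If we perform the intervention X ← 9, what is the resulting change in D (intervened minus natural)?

96

do(X=9) replaces the equation X <- W + 2*Y - 5 with the constant X = 9.
Z = -2*A + 3*X - 4  [with A=2, X=9]  = 19
D = 2*Z + 1  [with Z=19]  = 39
Without intervention: Y = 2*A - E - 1  [with A=2, E=-3]  = 6; W = -2*Y - 2  [with Y=6]  = -14; X = W + 2*Y - 5  [with W=-14, Y=6]  = -7; Z = -2*A + 3*X - 4  [with A=2, X=-7]  = -29; D = 2*Z + 1  [with Z=-29]  = -57.
Change = 39 − (-57) = 96.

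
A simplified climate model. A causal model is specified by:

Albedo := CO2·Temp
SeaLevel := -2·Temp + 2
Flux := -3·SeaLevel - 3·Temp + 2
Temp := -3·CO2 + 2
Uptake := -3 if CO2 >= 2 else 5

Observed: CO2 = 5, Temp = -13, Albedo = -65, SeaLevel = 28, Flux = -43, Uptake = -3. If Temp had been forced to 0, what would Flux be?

do(Temp=0) replaces the equation Temp := -3·CO2 + 2 with the constant Temp = 0.
SeaLevel = -2·Temp + 2  [with Temp=0]  = 2
Flux = -3·SeaLevel - 3·Temp + 2  [with SeaLevel=2, Temp=0]  = -4

-4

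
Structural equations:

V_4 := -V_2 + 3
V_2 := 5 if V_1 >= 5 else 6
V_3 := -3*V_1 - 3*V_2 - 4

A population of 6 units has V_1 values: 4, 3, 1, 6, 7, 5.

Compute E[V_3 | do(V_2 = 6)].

Under do(V_2=6), V_2's equation is replaced by V_2=6 for every unit. Per-unit V_3: -34, -31, -25, -40, -43, -37. Mean = -35.

-35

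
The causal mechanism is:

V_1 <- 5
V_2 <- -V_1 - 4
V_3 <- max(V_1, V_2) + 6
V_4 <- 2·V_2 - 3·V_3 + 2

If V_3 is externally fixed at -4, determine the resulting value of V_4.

-4

The intervention breaks the incoming arrows to V_3: V_3 <- max(V_1, V_2) + 6 no longer applies, and V_3 = -4.
V_2 = -V_1 - 4  [with V_1=5]  = -9
V_4 = 2·V_2 - 3·V_3 + 2  [with V_2=-9, V_3=-4]  = -4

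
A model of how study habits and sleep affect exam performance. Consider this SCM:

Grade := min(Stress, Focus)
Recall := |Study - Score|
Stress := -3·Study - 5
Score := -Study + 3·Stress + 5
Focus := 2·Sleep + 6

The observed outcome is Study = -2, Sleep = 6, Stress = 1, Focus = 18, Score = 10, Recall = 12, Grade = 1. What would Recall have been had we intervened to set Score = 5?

7

The intervention breaks the incoming arrows to Score: Score := -Study + 3·Stress + 5 no longer applies, and Score = 5.
Recall = |Study - Score|  [with Study=-2, Score=5]  = 7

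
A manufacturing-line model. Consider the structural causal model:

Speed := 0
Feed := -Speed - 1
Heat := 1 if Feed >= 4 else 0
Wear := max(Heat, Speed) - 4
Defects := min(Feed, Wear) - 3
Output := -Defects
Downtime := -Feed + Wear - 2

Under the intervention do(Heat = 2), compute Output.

5

The intervention breaks the incoming arrows to Heat: Heat := 1 if Feed >= 4 else 0 no longer applies, and Heat = 2.
Feed = -Speed - 1  [with Speed=0]  = -1
Wear = max(Heat, Speed) - 4  [with Heat=2, Speed=0]  = -2
Defects = min(Feed, Wear) - 3  [with Feed=-1, Wear=-2]  = -5
Output = -Defects  [with Defects=-5]  = 5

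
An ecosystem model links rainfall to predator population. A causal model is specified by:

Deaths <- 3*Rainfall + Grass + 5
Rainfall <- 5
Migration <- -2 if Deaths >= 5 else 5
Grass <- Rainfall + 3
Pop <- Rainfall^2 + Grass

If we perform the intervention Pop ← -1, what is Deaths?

28

do(Pop=-1) replaces the equation Pop <- Rainfall^2 + Grass with the constant Pop = -1.
Deaths is not downstream of the intervention, so its value is determined by the original equations.
Grass = Rainfall + 3  [with Rainfall=5]  = 8
Deaths = 3*Rainfall + Grass + 5  [with Rainfall=5, Grass=8]  = 28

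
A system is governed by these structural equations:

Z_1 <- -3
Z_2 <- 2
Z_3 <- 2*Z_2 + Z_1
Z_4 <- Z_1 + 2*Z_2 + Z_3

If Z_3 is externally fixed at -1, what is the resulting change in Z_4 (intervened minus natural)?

The intervention breaks the incoming arrows to Z_3: Z_3 <- 2*Z_2 + Z_1 no longer applies, and Z_3 = -1.
Z_4 = Z_1 + 2*Z_2 + Z_3  [with Z_1=-3, Z_2=2, Z_3=-1]  = 0
Without intervention: Z_3 = 2*Z_2 + Z_1  [with Z_2=2, Z_1=-3]  = 1; Z_4 = Z_1 + 2*Z_2 + Z_3  [with Z_1=-3, Z_2=2, Z_3=1]  = 2.
Change = 0 − 2 = -2.

-2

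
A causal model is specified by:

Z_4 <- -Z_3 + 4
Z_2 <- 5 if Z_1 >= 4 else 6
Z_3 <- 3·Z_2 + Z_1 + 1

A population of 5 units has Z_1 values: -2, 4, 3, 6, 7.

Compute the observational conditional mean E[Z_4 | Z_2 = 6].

Observing Z_2=6 restricts to units where Z_2's equation naturally yields 6: Z_1 ∈ {-2, 3}. In that subpopulation Z_4 = -13, -18, mean -15.5.

-15.5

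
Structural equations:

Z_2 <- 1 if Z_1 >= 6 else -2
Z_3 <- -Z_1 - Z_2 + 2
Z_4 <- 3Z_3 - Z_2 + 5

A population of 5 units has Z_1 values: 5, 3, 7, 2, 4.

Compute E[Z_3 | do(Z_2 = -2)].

-0.2

Every unit gets Z_2=-2 under the intervention. Z_3 values become -1, 1, -3, 2, 0; E[Z_3|do(Z_2=-2)] = -0.2.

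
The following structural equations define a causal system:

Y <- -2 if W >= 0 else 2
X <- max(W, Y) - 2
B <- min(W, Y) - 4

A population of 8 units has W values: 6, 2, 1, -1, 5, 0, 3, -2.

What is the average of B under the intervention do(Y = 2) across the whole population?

-3.25

The intervention sets Y=2 in all 8 units regardless of W. Recomputing B per unit gives -2, -2, -3, -5, -2, -4, -2, -6; average -3.25.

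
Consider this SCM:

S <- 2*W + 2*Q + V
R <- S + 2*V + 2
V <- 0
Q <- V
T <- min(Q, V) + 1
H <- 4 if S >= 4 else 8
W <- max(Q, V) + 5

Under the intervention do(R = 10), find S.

10

The intervention breaks the incoming arrows to R: R <- S + 2*V + 2 no longer applies, and R = 10.
Since S is not a descendant of the intervened variable, it is unaffected.
Q = V  [with V=0]  = 0
W = max(Q, V) + 5  [with Q=0, V=0]  = 5
S = 2*W + 2*Q + V  [with W=5, Q=0, V=0]  = 10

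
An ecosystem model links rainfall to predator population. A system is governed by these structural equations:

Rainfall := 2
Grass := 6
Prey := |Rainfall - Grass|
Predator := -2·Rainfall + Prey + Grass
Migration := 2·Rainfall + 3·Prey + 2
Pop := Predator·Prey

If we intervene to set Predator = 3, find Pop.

12

Under do(Predator=3), the mechanism Predator := -2·Rainfall + Prey + Grass is discarded; Predator is fixed at 3.
Prey = |Rainfall - Grass|  [with Rainfall=2, Grass=6]  = 4
Pop = Predator·Prey  [with Predator=3, Prey=4]  = 12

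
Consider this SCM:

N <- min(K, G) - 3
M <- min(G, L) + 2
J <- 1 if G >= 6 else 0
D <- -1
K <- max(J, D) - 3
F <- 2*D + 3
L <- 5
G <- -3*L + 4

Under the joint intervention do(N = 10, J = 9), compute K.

6

Under do(N = 10, J = 9), each intervened variable's structural equation is replaced by its fixed value.
K = max(J, D) - 3  [with J=9, D=-1]  = 6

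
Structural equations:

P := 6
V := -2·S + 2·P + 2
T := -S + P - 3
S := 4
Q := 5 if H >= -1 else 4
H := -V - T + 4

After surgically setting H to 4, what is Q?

5

The intervention breaks the incoming arrows to H: H := -V - T + 4 no longer applies, and H = 4.
Q = 5 if H >= -1 else 4  [with H=4]  = 5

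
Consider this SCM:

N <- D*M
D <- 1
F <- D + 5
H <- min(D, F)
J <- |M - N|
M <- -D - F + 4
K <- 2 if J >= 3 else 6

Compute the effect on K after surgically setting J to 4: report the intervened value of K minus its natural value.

The intervention breaks the incoming arrows to J: J <- |M - N| no longer applies, and J = 4.
K = 2 if J >= 3 else 6  [with J=4]  = 2
Without intervention: F = D + 5  [with D=1]  = 6; M = -D - F + 4  [with D=1, F=6]  = -3; N = D*M  [with D=1, M=-3]  = -3; J = |M - N|  [with M=-3, N=-3]  = 0; K = 2 if J >= 3 else 6  [with J=0]  = 6.
Change = 2 − 6 = -4.

-4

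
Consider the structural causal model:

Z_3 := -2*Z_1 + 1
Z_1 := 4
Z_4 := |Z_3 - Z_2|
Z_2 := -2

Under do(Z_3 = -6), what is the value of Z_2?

Under do(Z_3=-6), the mechanism Z_3 := -2*Z_1 + 1 is discarded; Z_3 is fixed at -6.
Since Z_2 is not a descendant of the intervened variable, it is unaffected.

-2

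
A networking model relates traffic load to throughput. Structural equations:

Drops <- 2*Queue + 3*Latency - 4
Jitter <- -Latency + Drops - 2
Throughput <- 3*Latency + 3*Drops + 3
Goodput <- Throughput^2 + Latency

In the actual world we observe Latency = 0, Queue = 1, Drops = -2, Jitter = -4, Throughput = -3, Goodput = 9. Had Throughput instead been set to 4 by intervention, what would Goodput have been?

The intervention breaks the incoming arrows to Throughput: Throughput <- 3*Latency + 3*Drops + 3 no longer applies, and Throughput = 4.
Goodput = Throughput^2 + Latency  [with Throughput=4, Latency=0]  = 16

16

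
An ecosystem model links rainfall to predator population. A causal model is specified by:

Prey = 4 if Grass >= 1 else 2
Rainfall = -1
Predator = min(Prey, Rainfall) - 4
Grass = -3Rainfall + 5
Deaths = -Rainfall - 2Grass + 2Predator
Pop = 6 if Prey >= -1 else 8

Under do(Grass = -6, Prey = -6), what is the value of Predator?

Setting Grass = -6, Prey = -6 by intervention discards those variables' equations.
Predator = min(Prey, Rainfall) - 4  [with Prey=-6, Rainfall=-1]  = -10

-10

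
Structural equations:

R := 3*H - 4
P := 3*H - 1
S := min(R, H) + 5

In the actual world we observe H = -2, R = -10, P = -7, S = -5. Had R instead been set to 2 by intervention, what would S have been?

Under do(R=2), the mechanism R := 3*H - 4 is discarded; R is fixed at 2.
S = min(R, H) + 5  [with R=2, H=-2]  = 3

3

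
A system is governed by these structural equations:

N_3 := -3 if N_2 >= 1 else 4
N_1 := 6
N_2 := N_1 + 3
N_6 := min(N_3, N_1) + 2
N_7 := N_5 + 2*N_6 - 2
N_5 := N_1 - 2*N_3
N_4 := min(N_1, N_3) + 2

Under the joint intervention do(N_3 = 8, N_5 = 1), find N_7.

15

Under do(N_3 = 8, N_5 = 1), each intervened variable's structural equation is replaced by its fixed value.
N_6 = min(N_3, N_1) + 2  [with N_3=8, N_1=6]  = 8
N_7 = N_5 + 2*N_6 - 2  [with N_5=1, N_6=8]  = 15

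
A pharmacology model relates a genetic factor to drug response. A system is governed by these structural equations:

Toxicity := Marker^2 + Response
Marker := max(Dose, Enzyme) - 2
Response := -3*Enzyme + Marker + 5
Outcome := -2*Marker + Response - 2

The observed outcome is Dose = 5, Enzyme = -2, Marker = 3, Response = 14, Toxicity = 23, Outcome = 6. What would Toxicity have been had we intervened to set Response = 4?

Intervening sets Response = 4 and removes its equation (Response := -3*Enzyme + Marker + 5).
Marker = max(Dose, Enzyme) - 2  [with Dose=5, Enzyme=-2]  = 3
Toxicity = Marker^2 + Response  [with Marker=3, Response=4]  = 13

13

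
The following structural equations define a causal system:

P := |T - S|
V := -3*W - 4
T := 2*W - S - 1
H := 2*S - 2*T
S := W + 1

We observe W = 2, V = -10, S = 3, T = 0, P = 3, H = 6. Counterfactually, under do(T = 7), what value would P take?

Intervening sets T = 7 and removes its equation (T := 2*W - S - 1).
S = W + 1  [with W=2]  = 3
P = |T - S|  [with T=7, S=3]  = 4

4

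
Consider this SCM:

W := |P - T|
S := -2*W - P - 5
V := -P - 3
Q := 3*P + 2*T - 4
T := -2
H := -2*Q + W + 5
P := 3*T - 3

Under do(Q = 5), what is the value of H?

Intervening sets Q = 5 and removes its equation (Q := 3*P + 2*T - 4).
P = 3*T - 3  [with T=-2]  = -9
W = |P - T|  [with P=-9, T=-2]  = 7
H = -2*Q + W + 5  [with Q=5, W=7]  = 2

2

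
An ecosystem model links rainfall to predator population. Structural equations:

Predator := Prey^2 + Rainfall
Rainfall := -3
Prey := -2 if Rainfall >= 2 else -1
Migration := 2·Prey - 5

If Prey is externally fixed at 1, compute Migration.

Under do(Prey=1), the mechanism Prey := -2 if Rainfall >= 2 else -1 is discarded; Prey is fixed at 1.
Migration = 2·Prey - 5  [with Prey=1]  = -3

-3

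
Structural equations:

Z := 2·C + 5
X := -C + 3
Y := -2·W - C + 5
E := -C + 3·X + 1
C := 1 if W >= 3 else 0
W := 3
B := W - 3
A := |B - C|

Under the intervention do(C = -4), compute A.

4

do(C=-4) replaces the equation C := 1 if W >= 3 else 0 with the constant C = -4.
B = W - 3  [with W=3]  = 0
A = |B - C|  [with B=0, C=-4]  = 4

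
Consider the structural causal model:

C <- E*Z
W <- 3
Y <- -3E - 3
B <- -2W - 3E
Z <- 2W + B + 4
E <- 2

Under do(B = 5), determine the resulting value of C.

do(B=5) replaces the equation B <- -2W - 3E with the constant B = 5.
Z = 2W + B + 4  [with W=3, B=5]  = 15
C = E*Z  [with E=2, Z=15]  = 30

30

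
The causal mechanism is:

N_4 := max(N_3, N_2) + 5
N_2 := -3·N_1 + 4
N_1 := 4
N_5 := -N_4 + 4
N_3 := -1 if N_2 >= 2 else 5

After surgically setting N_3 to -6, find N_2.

-8

Under do(N_3=-6), the mechanism N_3 := -1 if N_2 >= 2 else 5 is discarded; N_3 is fixed at -6.
Since N_2 is not a descendant of the intervened variable, it is unaffected.
N_2 = -3·N_1 + 4  [with N_1=4]  = -8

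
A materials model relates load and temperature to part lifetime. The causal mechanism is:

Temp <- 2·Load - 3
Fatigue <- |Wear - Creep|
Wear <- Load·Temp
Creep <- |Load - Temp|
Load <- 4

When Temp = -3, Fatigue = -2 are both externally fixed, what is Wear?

-12

The joint intervention fixes Temp = -3, Fatigue = -2, removing each variable's own equation.
Wear = Load·Temp  [with Load=4, Temp=-3]  = -12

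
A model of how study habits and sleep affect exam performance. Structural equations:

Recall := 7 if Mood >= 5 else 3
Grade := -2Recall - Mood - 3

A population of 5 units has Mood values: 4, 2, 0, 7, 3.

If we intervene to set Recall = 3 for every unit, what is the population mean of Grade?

Every unit gets Recall=3 under the intervention. Grade values become -13, -11, -9, -16, -12; E[Grade|do(Recall=3)] = -12.2.

-12.2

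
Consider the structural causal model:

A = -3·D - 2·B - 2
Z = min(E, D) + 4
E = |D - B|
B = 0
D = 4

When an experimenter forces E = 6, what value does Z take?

8

do(E=6) replaces the equation E = |D - B| with the constant E = 6.
Z = min(E, D) + 4  [with E=6, D=4]  = 8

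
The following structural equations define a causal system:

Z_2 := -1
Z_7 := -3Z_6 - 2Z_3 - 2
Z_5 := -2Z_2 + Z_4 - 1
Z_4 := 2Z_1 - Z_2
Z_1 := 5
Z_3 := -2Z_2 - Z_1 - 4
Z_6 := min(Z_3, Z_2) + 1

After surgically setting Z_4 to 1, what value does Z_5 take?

Intervening sets Z_4 = 1 and removes its equation (Z_4 := 2Z_1 - Z_2).
Z_5 = -2Z_2 + Z_4 - 1  [with Z_2=-1, Z_4=1]  = 2

2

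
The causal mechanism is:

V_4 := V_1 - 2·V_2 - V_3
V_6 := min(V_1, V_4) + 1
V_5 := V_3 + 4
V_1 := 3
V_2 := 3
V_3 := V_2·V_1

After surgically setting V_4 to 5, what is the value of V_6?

4

Under do(V_4=5), the mechanism V_4 := V_1 - 2·V_2 - V_3 is discarded; V_4 is fixed at 5.
V_6 = min(V_1, V_4) + 1  [with V_1=3, V_4=5]  = 4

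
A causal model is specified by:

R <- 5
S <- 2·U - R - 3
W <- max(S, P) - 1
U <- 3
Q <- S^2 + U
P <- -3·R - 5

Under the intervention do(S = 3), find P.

Under do(S=3), the mechanism S <- 2·U - R - 3 is discarded; S is fixed at 3.
Since P is not a descendant of the intervened variable, it is unaffected.
P = -3·R - 5  [with R=5]  = -20

-20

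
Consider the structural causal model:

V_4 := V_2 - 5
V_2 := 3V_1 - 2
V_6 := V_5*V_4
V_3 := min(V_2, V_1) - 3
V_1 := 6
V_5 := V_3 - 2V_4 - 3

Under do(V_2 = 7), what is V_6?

Under do(V_2=7), the mechanism V_2 := 3V_1 - 2 is discarded; V_2 is fixed at 7.
V_3 = min(V_2, V_1) - 3  [with V_2=7, V_1=6]  = 3
V_4 = V_2 - 5  [with V_2=7]  = 2
V_5 = V_3 - 2V_4 - 3  [with V_3=3, V_4=2]  = -4
V_6 = V_5*V_4  [with V_5=-4, V_4=2]  = -8

-8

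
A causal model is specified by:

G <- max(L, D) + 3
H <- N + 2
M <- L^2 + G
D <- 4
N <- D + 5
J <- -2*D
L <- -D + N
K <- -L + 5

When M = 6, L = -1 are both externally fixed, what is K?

6

Setting M = 6, L = -1 by intervention discards those variables' equations.
K = -L + 5  [with L=-1]  = 6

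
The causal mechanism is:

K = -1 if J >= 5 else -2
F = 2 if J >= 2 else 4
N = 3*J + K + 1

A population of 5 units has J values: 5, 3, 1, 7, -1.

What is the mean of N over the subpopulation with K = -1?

E[N|K=-1] averages over only the 2 units with K=-1 (J = 5, 7): N = 15, 21, mean 18.

18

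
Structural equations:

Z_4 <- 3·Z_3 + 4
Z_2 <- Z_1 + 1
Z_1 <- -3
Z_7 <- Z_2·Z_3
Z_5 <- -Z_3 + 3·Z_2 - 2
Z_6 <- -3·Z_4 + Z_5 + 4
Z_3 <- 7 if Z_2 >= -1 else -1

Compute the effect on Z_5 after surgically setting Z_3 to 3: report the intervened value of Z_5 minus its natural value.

do(Z_3=3) replaces the equation Z_3 <- 7 if Z_2 >= -1 else -1 with the constant Z_3 = 3.
Z_2 = Z_1 + 1  [with Z_1=-3]  = -2
Z_5 = -Z_3 + 3·Z_2 - 2  [with Z_3=3, Z_2=-2]  = -11
Without intervention: Z_2 = Z_1 + 1  [with Z_1=-3]  = -2; Z_3 = 7 if Z_2 >= -1 else -1  [with Z_2=-2]  = -1; Z_5 = -Z_3 + 3·Z_2 - 2  [with Z_3=-1, Z_2=-2]  = -7.
Change = -11 − (-7) = -4.

-4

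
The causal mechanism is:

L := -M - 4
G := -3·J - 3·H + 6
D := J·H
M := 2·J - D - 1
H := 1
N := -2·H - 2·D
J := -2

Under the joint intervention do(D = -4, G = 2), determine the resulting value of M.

-1

Setting D = -4, G = 2 by intervention discards those variables' equations.
M = 2·J - D - 1  [with J=-2, D=-4]  = -1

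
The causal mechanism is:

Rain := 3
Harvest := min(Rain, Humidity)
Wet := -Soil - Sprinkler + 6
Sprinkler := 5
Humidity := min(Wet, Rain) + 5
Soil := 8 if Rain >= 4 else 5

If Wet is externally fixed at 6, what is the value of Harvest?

Under do(Wet=6), the mechanism Wet := -Soil - Sprinkler + 6 is discarded; Wet is fixed at 6.
Humidity = min(Wet, Rain) + 5  [with Wet=6, Rain=3]  = 8
Harvest = min(Rain, Humidity)  [with Rain=3, Humidity=8]  = 3

3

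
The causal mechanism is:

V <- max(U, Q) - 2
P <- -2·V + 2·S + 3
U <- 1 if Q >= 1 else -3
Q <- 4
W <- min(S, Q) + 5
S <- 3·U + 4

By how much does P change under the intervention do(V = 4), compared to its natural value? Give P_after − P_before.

Under do(V=4), the mechanism V <- max(U, Q) - 2 is discarded; V is fixed at 4.
U = 1 if Q >= 1 else -3  [with Q=4]  = 1
S = 3·U + 4  [with U=1]  = 7
P = -2·V + 2·S + 3  [with V=4, S=7]  = 9
Without intervention: U = 1 if Q >= 1 else -3  [with Q=4]  = 1; S = 3·U + 4  [with U=1]  = 7; V = max(U, Q) - 2  [with U=1, Q=4]  = 2; P = -2·V + 2·S + 3  [with V=2, S=7]  = 13.
Change = 9 − 13 = -4.

-4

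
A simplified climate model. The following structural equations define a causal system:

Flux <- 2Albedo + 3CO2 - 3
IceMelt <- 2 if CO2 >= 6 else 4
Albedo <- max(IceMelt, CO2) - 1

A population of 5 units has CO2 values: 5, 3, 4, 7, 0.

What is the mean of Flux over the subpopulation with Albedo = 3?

Conditioning on Albedo=3 selects the 3 unit(s) with CO2 ∈ {3, 4, 0}. Their Flux values: 12, 15, 3. Mean = 10.

10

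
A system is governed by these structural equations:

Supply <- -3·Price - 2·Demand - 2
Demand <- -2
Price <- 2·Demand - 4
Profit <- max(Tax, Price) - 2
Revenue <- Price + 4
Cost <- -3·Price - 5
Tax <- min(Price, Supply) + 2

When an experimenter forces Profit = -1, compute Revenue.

-4

The intervention breaks the incoming arrows to Profit: Profit <- max(Tax, Price) - 2 no longer applies, and Profit = -1.
Revenue is not downstream of the intervention, so its value is determined by the original equations.
Price = 2·Demand - 4  [with Demand=-2]  = -8
Revenue = Price + 4  [with Price=-8]  = -4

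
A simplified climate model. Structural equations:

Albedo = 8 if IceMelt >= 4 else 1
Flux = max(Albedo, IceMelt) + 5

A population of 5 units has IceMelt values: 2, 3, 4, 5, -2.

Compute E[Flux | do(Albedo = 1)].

The intervention sets Albedo=1 in all 5 units regardless of IceMelt. Recomputing Flux per unit gives 7, 8, 9, 10, 6; average 8.

8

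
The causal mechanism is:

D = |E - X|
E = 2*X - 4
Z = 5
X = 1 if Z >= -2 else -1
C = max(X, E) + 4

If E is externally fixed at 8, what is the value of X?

Under do(E=8), the mechanism E = 2*X - 4 is discarded; E is fixed at 8.
Since X is not a descendant of the intervened variable, it is unaffected.
X = 1 if Z >= -2 else -1  [with Z=5]  = 1

1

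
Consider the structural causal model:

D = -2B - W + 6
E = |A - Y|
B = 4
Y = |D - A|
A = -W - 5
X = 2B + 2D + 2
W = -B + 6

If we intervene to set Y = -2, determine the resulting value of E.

5

Intervening sets Y = -2 and removes its equation (Y = |D - A|).
W = -B + 6  [with B=4]  = 2
A = -W - 5  [with W=2]  = -7
E = |A - Y|  [with A=-7, Y=-2]  = 5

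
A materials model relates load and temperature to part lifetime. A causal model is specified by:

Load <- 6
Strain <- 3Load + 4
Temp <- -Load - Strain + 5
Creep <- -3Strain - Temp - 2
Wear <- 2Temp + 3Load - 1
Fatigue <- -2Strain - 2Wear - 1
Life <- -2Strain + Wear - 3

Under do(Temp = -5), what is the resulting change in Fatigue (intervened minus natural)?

The intervention breaks the incoming arrows to Temp: Temp <- -Load - Strain + 5 no longer applies, and Temp = -5.
Strain = 3Load + 4  [with Load=6]  = 22
Wear = 2Temp + 3Load - 1  [with Temp=-5, Load=6]  = 7
Fatigue = -2Strain - 2Wear - 1  [with Strain=22, Wear=7]  = -59
Without intervention: Strain = 3Load + 4  [with Load=6]  = 22; Temp = -Load - Strain + 5  [with Load=6, Strain=22]  = -23; Wear = 2Temp + 3Load - 1  [with Temp=-23, Load=6]  = -29; Fatigue = -2Strain - 2Wear - 1  [with Strain=22, Wear=-29]  = 13.
Change = -59 − 13 = -72.

-72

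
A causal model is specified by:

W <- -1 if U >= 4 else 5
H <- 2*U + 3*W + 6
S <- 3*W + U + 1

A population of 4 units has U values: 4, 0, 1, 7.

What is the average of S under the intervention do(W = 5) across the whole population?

19

do(W=5) breaks W's dependence on U. With W=5 fixed, S across the units is 20, 16, 17, 23, mean 19.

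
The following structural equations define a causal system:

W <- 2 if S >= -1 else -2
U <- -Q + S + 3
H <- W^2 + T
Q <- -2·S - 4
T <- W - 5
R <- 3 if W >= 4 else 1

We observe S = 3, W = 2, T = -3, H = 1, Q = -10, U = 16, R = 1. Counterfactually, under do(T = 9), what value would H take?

13

The intervention breaks the incoming arrows to T: T <- W - 5 no longer applies, and T = 9.
W = 2 if S >= -1 else -2  [with S=3]  = 2
H = W^2 + T  [with W=2, T=9]  = 13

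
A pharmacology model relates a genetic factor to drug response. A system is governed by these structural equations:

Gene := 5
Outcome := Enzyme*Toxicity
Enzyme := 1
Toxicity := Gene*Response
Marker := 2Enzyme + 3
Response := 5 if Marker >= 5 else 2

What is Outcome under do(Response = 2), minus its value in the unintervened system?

Under do(Response=2), the mechanism Response := 5 if Marker >= 5 else 2 is discarded; Response is fixed at 2.
Toxicity = Gene*Response  [with Gene=5, Response=2]  = 10
Outcome = Enzyme*Toxicity  [with Enzyme=1, Toxicity=10]  = 10
Without intervention: Marker = 2Enzyme + 3  [with Enzyme=1]  = 5; Response = 5 if Marker >= 5 else 2  [with Marker=5]  = 5; Toxicity = Gene*Response  [with Gene=5, Response=5]  = 25; Outcome = Enzyme*Toxicity  [with Enzyme=1, Toxicity=25]  = 25.
Change = 10 − 25 = -15.

-15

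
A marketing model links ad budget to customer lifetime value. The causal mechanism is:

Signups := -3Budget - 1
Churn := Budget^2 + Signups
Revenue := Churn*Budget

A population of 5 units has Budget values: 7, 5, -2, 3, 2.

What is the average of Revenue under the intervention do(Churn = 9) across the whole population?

do(Churn=9) breaks Churn's dependence on Budget. With Churn=9 fixed, Revenue across the units is 63, 45, -18, 27, 18, mean 27.

27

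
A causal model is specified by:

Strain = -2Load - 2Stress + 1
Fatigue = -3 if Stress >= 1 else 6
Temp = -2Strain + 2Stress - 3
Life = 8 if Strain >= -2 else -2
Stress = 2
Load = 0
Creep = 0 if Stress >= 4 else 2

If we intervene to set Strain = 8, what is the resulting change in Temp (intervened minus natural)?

-22

The intervention breaks the incoming arrows to Strain: Strain = -2Load - 2Stress + 1 no longer applies, and Strain = 8.
Temp = -2Strain + 2Stress - 3  [with Strain=8, Stress=2]  = -15
Without intervention: Strain = -2Load - 2Stress + 1  [with Load=0, Stress=2]  = -3; Temp = -2Strain + 2Stress - 3  [with Strain=-3, Stress=2]  = 7.
Change = -15 − 7 = -22.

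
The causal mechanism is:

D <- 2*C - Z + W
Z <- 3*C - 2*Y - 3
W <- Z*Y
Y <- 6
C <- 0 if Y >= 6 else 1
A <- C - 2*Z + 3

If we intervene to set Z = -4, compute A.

11

The intervention breaks the incoming arrows to Z: Z <- 3*C - 2*Y - 3 no longer applies, and Z = -4.
C = 0 if Y >= 6 else 1  [with Y=6]  = 0
A = C - 2*Z + 3  [with C=0, Z=-4]  = 11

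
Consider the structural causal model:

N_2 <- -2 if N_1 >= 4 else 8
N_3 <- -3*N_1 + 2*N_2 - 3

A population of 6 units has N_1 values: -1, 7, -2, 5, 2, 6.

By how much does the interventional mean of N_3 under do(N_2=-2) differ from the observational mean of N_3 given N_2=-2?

Under do(N_2=-2), N_2's equation is replaced by N_2=-2 for every unit. Per-unit N_3: -4, -28, -1, -22, -13, -25. Mean = -15.5.
Conditioning on N_2=-2 selects the 3 unit(s) with N_1 ∈ {7, 5, 6}. Their N_3 values: -28, -22, -25. Mean = -25.
Difference = -15.5 − (-25) = 9.5.

9.5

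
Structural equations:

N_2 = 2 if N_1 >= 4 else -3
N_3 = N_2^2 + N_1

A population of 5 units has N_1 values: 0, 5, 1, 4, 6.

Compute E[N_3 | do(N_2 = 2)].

The intervention sets N_2=2 in all 5 units regardless of N_1. Recomputing N_3 per unit gives 4, 9, 5, 8, 10; average 7.2.

7.2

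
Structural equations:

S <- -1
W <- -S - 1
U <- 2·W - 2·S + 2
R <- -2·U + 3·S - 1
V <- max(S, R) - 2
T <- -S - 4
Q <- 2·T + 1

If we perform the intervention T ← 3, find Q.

7

Intervening sets T = 3 and removes its equation (T <- -S - 4).
Q = 2·T + 1  [with T=3]  = 7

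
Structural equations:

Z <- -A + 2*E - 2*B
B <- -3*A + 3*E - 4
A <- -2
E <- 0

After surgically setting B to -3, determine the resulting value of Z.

The intervention breaks the incoming arrows to B: B <- -3*A + 3*E - 4 no longer applies, and B = -3.
Z = -A + 2*E - 2*B  [with A=-2, E=0, B=-3]  = 8

8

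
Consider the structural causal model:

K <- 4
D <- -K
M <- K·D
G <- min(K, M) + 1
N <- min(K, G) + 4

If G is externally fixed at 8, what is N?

Intervening sets G = 8 and removes its equation (G <- min(K, M) + 1).
N = min(K, G) + 4  [with K=4, G=8]  = 8

8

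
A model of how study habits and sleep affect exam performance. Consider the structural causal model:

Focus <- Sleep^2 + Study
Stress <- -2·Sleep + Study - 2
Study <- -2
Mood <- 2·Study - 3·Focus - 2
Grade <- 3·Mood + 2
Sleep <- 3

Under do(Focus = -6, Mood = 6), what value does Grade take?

20

The joint intervention fixes Focus = -6, Mood = 6, removing each variable's own equation.
Grade = 3·Mood + 2  [with Mood=6]  = 20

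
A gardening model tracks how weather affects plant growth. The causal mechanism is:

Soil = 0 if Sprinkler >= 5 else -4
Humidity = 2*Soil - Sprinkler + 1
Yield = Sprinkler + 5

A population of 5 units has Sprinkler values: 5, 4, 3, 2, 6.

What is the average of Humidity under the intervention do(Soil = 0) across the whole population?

do(Soil=0) breaks Soil's dependence on Sprinkler. With Soil=0 fixed, Humidity across the units is -4, -3, -2, -1, -5, mean -3.

-3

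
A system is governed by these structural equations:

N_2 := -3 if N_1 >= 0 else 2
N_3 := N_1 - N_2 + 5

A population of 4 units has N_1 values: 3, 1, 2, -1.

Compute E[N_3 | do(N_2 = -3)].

9.25

The intervention sets N_2=-3 in all 4 units regardless of N_1. Recomputing N_3 per unit gives 11, 9, 10, 7; average 9.25.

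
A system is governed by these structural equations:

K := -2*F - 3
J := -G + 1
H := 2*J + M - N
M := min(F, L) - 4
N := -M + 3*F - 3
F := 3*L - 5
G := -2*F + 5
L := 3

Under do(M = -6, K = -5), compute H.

-13

Under do(M = -6, K = -5), each intervened variable's structural equation is replaced by its fixed value.
F = 3*L - 5  [with L=3]  = 4
G = -2*F + 5  [with F=4]  = -3
N = -M + 3*F - 3  [with M=-6, F=4]  = 15
J = -G + 1  [with G=-3]  = 4
H = 2*J + M - N  [with J=4, M=-6, N=15]  = -13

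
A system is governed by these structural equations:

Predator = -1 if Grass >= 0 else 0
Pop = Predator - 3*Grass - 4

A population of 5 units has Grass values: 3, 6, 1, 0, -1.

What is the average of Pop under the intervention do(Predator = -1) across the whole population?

-10.4

The intervention sets Predator=-1 in all 5 units regardless of Grass. Recomputing Pop per unit gives -14, -23, -8, -5, -2; average -10.4.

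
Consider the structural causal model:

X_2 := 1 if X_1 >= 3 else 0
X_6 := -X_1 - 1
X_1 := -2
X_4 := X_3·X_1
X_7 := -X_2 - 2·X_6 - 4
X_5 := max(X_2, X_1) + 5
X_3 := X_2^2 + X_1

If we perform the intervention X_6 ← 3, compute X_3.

-2

do(X_6=3) replaces the equation X_6 := -X_1 - 1 with the constant X_6 = 3.
X_3 is not downstream of the intervention, so its value is determined by the original equations.
X_2 = 1 if X_1 >= 3 else 0  [with X_1=-2]  = 0
X_3 = X_2^2 + X_1  [with X_2=0, X_1=-2]  = -2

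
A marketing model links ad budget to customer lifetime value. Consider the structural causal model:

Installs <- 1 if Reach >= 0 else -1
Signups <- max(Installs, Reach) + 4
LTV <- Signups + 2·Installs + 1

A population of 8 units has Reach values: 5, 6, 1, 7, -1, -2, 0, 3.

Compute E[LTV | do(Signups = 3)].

do(Signups=3) breaks Signups's dependence on Reach. With Signups=3 fixed, LTV across the units is 6, 6, 6, 6, 2, 2, 6, 6, mean 5.

5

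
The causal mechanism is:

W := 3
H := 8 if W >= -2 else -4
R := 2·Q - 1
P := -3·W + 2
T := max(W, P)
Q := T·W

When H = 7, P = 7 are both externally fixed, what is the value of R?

The joint intervention fixes H = 7, P = 7, removing each variable's own equation.
T = max(W, P)  [with W=3, P=7]  = 7
Q = T·W  [with T=7, W=3]  = 21
R = 2·Q - 1  [with Q=21]  = 41

41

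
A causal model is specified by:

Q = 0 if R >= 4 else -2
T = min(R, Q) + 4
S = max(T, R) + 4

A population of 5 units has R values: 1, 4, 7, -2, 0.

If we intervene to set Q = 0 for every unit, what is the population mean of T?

Every unit gets Q=0 under the intervention. T values become 4, 4, 4, 2, 4; E[T|do(Q=0)] = 3.6.

3.6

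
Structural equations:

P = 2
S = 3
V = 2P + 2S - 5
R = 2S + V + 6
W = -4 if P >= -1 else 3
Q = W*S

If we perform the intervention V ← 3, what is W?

-4

The intervention breaks the incoming arrows to V: V = 2P + 2S - 5 no longer applies, and V = 3.
W is not downstream of the intervention, so its value is determined by the original equations.
W = -4 if P >= -1 else 3  [with P=2]  = -4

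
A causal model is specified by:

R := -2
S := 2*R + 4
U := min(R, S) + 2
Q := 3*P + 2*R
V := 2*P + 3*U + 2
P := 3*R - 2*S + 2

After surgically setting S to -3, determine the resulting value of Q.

do(S=-3) replaces the equation S := 2*R + 4 with the constant S = -3.
P = 3*R - 2*S + 2  [with R=-2, S=-3]  = 2
Q = 3*P + 2*R  [with P=2, R=-2]  = 2

2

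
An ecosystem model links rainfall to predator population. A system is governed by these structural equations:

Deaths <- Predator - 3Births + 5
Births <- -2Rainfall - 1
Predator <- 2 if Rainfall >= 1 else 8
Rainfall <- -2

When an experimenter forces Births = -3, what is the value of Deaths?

The intervention breaks the incoming arrows to Births: Births <- -2Rainfall - 1 no longer applies, and Births = -3.
Predator = 2 if Rainfall >= 1 else 8  [with Rainfall=-2]  = 8
Deaths = Predator - 3Births + 5  [with Predator=8, Births=-3]  = 22

22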